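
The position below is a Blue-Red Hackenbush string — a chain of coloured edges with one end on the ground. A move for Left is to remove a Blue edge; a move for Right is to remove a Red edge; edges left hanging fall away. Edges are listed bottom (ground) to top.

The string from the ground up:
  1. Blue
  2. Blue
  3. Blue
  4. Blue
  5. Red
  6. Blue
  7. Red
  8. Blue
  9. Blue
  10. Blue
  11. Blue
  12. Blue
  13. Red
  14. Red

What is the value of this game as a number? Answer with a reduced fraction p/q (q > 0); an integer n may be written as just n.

Recurse on prefixes of the 14-edge string Blue Blue Blue Blue Red Blue Red Blue Blue Blue Blue Blue Red Red:
v(B) = { 0 | none } => 1
v(BB) = { 0 1 | none } => 2
v(BBB) = { 0 1 2 | none } => 3
v(BBBB) = { 0 1 2 3 | none } => 4
v(BBBBR) = { 0 1 2 3 | 4 } => 7/2
v(BBBBRB) = { 0 1 2 3 7/2 | 4 } => 15/4
v(BBBBRBR) = { 0 1 2 3 7/2 | 15/4 4 } => 29/8
v(BBBBRBRB) = { 0 1 2 3 7/2 29/8 | 15/4 4 } => 59/16
v(BBBBRBRBB) = { 0 1 2 3 7/2 29/8 59/16 | 15/4 4 } => 119/32
v(BBBBRBRBBB) = { 0 1 2 3 7/2 29/8 59/16 119/32 | 15/4 4 } => 239/64
v(BBBBRBRBBBB) = { 0 1 2 3 7/2 29/8 59/16 119/32 239/64 | 15/4 4 } => 479/128
v(BBBBRBRBBBBB) = { 0 1 2 3 7/2 29/8 59/16 119/32 239/64 479/128 | 15/4 4 } => 959/256
v(BBBBRBRBBBBBR) = { 0 1 2 3 7/2 29/8 59/16 119/32 239/64 479/128 | 959/256 15/4 4 } => 1917/512
v(BBBBRBRBBBBBRR) = { 0 1 2 3 7/2 29/8 59/16 119/32 239/64 479/128 | 1917/512 959/256 15/4 4 } => 3833/1024

3833/1024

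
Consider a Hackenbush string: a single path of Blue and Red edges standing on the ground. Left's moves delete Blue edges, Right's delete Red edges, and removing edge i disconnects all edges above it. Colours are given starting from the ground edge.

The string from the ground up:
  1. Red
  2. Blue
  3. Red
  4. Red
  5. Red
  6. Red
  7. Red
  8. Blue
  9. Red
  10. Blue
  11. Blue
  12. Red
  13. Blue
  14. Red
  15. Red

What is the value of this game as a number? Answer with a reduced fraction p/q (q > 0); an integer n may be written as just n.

-16023/16384

Build value(s[:k]) for k = 1..15, string s = Red Blue Red Red Red Red Red Blue Red Blue Blue Red Blue Red Red.
edge 1 of 15 (Red): { — | 0 } gives -1
edge 2 of 15 (Blue): { -1 | 0 } gives -1/2
edge 3 of 15 (Red): { -1 | -1/2, 0 } gives -3/4
edge 4 of 15 (Red): { -1 | -3/4, -1/2, 0 } gives -7/8
edge 5 of 15 (Red): { -1 | -7/8, -3/4, -1/2, 0 } gives -15/16
edge 6 of 15 (Red): { -1 | -15/16, -7/8, -3/4, -1/2, 0 } gives -31/32
edge 7 of 15 (Red): { -1 | -31/32, -15/16, -7/8, -3/4, -1/2, 0 } gives -63/64
edge 8 of 15 (Blue): { -1, -63/64 | -31/32, -15/16, -7/8, -3/4, -1/2, 0 } gives -125/128
edge 9 of 15 (Red): { -1, -63/64 | -125/128, -31/32, -15/16, -7/8, -3/4, -1/2, 0 } gives -251/256
edge 10 of 15 (Blue): { -1, -63/64, -251/256 | -125/128, -31/32, -15/16, -7/8, -3/4, -1/2, 0 } gives -501/512
edge 11 of 15 (Blue): { -1, -63/64, -251/256, -501/512 | -125/128, -31/32, -15/16, -7/8, -3/4, -1/2, 0 } gives -1001/1024
edge 12 of 15 (Red): { -1, -63/64, -251/256, -501/512 | -1001/1024, -125/128, -31/32, -15/16, -7/8, -3/4, -1/2, 0 } gives -2003/2048
edge 13 of 15 (Blue): { -1, -63/64, -251/256, -501/512, -2003/2048 | -1001/1024, -125/128, -31/32, -15/16, -7/8, -3/4, -1/2, 0 } gives -4005/4096
edge 14 of 15 (Red): { -1, -63/64, -251/256, -501/512, -2003/2048 | -4005/4096, -1001/1024, -125/128, -31/32, -15/16, -7/8, -3/4, -1/2, 0 } gives -8011/8192
edge 15 of 15 (Red): { -1, -63/64, -251/256, -501/512, -2003/2048 | -8011/8192, -4005/4096, -1001/1024, -125/128, -31/32, -15/16, -7/8, -3/4, -1/2, 0 } gives -16023/16384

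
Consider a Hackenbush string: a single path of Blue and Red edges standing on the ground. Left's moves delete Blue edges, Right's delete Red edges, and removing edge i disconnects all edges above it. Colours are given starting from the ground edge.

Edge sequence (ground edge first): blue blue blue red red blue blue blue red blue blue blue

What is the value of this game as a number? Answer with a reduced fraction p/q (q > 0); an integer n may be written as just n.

step 1: add blue to get b; options L={ 0 } R={ none } => 1
step 2: add blue to get bb; options L={ 0, 1 } R={ none } => 2
step 3: add blue to get bbb; options L={ 0, 1, 2 } R={ none } => 3
step 4: add red to get bbbr; options L={ 0, 1, 2 } R={ 3 } => 5/2
step 5: add red to get bbbrr; options L={ 0, 1, 2 } R={ 5/2, 3 } => 9/4
step 6: add blue to get bbbrrb; options L={ 0, 1, 2, 9/4 } R={ 5/2, 3 } => 19/8
step 7: add blue to get bbbrrbb; options L={ 0, 1, 2, 9/4, 19/8 } R={ 5/2, 3 } => 39/16
step 8: add blue to get bbbrrbbb; options L={ 0, 1, 2, 9/4, 19/8, 39/16 } R={ 5/2, 3 } => 79/32
step 9: add red to get bbbrrbbbr; options L={ 0, 1, 2, 9/4, 19/8, 39/16 } R={ 79/32, 5/2, 3 } => 157/64
step 10: add blue to get bbbrrbbbrb; options L={ 0, 1, 2, 9/4, 19/8, 39/16, 157/64 } R={ 79/32, 5/2, 3 } => 315/128
step 11: add blue to get bbbrrbbbrbb; options L={ 0, 1, 2, 9/4, 19/8, 39/16, 157/64, 315/128 } R={ 79/32, 5/2, 3 } => 631/256
step 12: add blue to get bbbrrbbbrbbb; options L={ 0, 1, 2, 9/4, 19/8, 39/16, 157/64, 315/128, 631/256 } R={ 79/32, 5/2, 3 } => 1263/512

1263/512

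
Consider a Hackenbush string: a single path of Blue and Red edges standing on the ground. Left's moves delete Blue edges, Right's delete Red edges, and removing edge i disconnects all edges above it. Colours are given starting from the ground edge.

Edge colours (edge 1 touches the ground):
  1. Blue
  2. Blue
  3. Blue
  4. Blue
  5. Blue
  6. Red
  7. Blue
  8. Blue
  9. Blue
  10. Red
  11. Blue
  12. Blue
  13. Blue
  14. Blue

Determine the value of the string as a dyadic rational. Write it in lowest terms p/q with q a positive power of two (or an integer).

2527/512

edge 1 of 14 (Blue): { 0 |  } — 1
edge 2 of 14 (Blue): { 0 1 |  } — 2
edge 3 of 14 (Blue): { 0 1 2 |  } — 3
edge 4 of 14 (Blue): { 0 1 2 3 |  } — 4
edge 5 of 14 (Blue): { 0 1 2 3 4 |  } — 5
edge 6 of 14 (Red): { 0 1 2 3 4 | 5 } — 9/2
edge 7 of 14 (Blue): { 0 1 2 3 4 9/2 | 5 } — 19/4
edge 8 of 14 (Blue): { 0 1 2 3 4 9/2 19/4 | 5 } — 39/8
edge 9 of 14 (Blue): { 0 1 2 3 4 9/2 19/4 39/8 | 5 } — 79/16
edge 10 of 14 (Red): { 0 1 2 3 4 9/2 19/4 39/8 | 79/16 5 } — 157/32
edge 11 of 14 (Blue): { 0 1 2 3 4 9/2 19/4 39/8 157/32 | 79/16 5 } — 315/64
edge 12 of 14 (Blue): { 0 1 2 3 4 9/2 19/4 39/8 157/32 315/64 | 79/16 5 } — 631/128
edge 13 of 14 (Blue): { 0 1 2 3 4 9/2 19/4 39/8 157/32 315/64 631/128 | 79/16 5 } — 1263/256
edge 14 of 14 (Blue): { 0 1 2 3 4 9/2 19/4 39/8 157/32 315/64 631/128 1263/256 | 79/16 5 } — 2527/512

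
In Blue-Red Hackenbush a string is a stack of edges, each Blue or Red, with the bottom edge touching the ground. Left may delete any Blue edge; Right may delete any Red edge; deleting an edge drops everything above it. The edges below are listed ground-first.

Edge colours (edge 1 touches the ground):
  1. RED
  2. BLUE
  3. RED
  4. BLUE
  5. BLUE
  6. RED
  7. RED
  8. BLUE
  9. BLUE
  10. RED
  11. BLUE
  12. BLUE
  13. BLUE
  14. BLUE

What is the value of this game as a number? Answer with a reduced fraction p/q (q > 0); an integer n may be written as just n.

-4897/8192

Recurse on prefixes of the 14-edge string RED BLUE RED BLUE BLUE RED RED BLUE BLUE RED BLUE BLUE BLUE BLUE:
step 1: add RED to get R; options L={ none } R={ 0 } gives -1
step 2: add BLUE to get RB; options L={ -1 } R={ 0 } gives -1/2
step 3: add RED to get RBR; options L={ -1 } R={ -1/2, 0 } gives -3/4
step 4: add BLUE to get RBRB; options L={ -1, -3/4 } R={ -1/2, 0 } gives -5/8
step 5: add BLUE to get RBRBB; options L={ -1, -3/4, -5/8 } R={ -1/2, 0 } gives -9/16
step 6: add RED to get RBRBBR; options L={ -1, -3/4, -5/8 } R={ -9/16, -1/2, 0 } gives -19/32
step 7: add RED to get RBRBBRR; options L={ -1, -3/4, -5/8 } R={ -19/32, -9/16, -1/2, 0 } gives -39/64
step 8: add BLUE to get RBRBBRRB; options L={ -1, -3/4, -5/8, -39/64 } R={ -19/32, -9/16, -1/2, 0 } gives -77/128
step 9: add BLUE to get RBRBBRRBB; options L={ -1, -3/4, -5/8, -39/64, -77/128 } R={ -19/32, -9/16, -1/2, 0 } gives -153/256
step 10: add RED to get RBRBBRRBBR; options L={ -1, -3/4, -5/8, -39/64, -77/128 } R={ -153/256, -19/32, -9/16, -1/2, 0 } gives -307/512
step 11: add BLUE to get RBRBBRRBBRB; options L={ -1, -3/4, -5/8, -39/64, -77/128, -307/512 } R={ -153/256, -19/32, -9/16, -1/2, 0 } gives -613/1024
step 12: add BLUE to get RBRBBRRBBRBB; options L={ -1, -3/4, -5/8, -39/64, -77/128, -307/512, -613/1024 } R={ -153/256, -19/32, -9/16, -1/2, 0 } gives -1225/2048
step 13: add BLUE to get RBRBBRRBBRBBB; options L={ -1, -3/4, -5/8, -39/64, -77/128, -307/512, -613/1024, -1225/2048 } R={ -153/256, -19/32, -9/16, -1/2, 0 } gives -2449/4096
step 14: add BLUE to get RBRBBRRBBRBBBB; options L={ -1, -3/4, -5/8, -39/64, -77/128, -307/512, -613/1024, -1225/2048, -2449/4096 } R={ -153/256, -19/32, -9/16, -1/2, 0 } gives -4897/8192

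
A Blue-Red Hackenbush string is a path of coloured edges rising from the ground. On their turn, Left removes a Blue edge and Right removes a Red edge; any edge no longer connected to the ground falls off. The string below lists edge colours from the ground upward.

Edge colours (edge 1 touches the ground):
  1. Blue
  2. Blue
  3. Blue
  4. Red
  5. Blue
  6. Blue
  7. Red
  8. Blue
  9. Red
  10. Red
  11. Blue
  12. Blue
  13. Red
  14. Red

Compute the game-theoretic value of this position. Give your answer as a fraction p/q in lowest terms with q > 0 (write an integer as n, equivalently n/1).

5785/2048

Recurse on prefixes of the 14-edge string Blue Blue Blue Red Blue Blue Red Blue Red Red Blue Blue Red Red:
1 of 14 · B · max L 0 · min R +∞ ⇒ 1
2 of 14 · BB · max L 1 · min R +∞ ⇒ 2
3 of 14 · BBB · max L 2 · min R +∞ ⇒ 3
4 of 14 · BBBR · max L 2 · min R 3 ⇒ 5/2
5 of 14 · BBBRB · max L 5/2 · min R 3 ⇒ 11/4
6 of 14 · BBBRBB · max L 11/4 · min R 3 ⇒ 23/8
7 of 14 · BBBRBBR · max L 11/4 · min R 23/8 ⇒ 45/16
8 of 14 · BBBRBBRB · max L 45/16 · min R 23/8 ⇒ 91/32
9 of 14 · BBBRBBRBR · max L 45/16 · min R 91/32 ⇒ 181/64
10 of 14 · BBBRBBRBRR · max L 45/16 · min R 181/64 ⇒ 361/128
11 of 14 · BBBRBBRBRRB · max L 361/128 · min R 181/64 ⇒ 723/256
12 of 14 · BBBRBBRBRRBB · max L 723/256 · min R 181/64 ⇒ 1447/512
13 of 14 · BBBRBBRBRRBBR · max L 723/256 · min R 1447/512 ⇒ 2893/1024
14 of 14 · BBBRBBRBRRBBRR · max L 723/256 · min R 2893/1024 ⇒ 5785/2048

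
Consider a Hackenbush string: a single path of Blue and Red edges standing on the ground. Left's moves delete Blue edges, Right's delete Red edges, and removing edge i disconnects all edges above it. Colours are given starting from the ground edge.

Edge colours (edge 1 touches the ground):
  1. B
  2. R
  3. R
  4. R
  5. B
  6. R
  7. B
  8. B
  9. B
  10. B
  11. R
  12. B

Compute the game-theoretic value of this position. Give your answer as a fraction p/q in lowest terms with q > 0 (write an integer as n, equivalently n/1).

B: Left { 0 }, Right { · } -> simplest 1
BR: Left { 0 }, Right { 1 } -> simplest 1/2
BRR: Left { 0 }, Right { 1/2 1 } -> simplest 1/4
BRRR: Left { 0 }, Right { 1/4 1/2 1 } -> simplest 1/8
BRRRB: Left { 0 1/8 }, Right { 1/4 1/2 1 } -> simplest 3/16
BRRRBR: Left { 0 1/8 }, Right { 3/16 1/4 1/2 1 } -> simplest 5/32
BRRRBRB: Left { 0 1/8 5/32 }, Right { 3/16 1/4 1/2 1 } -> simplest 11/64
BRRRBRBB: Left { 0 1/8 5/32 11/64 }, Right { 3/16 1/4 1/2 1 } -> simplest 23/128
BRRRBRBBB: Left { 0 1/8 5/32 11/64 23/128 }, Right { 3/16 1/4 1/2 1 } -> simplest 47/256
BRRRBRBBBB: Left { 0 1/8 5/32 11/64 23/128 47/256 }, Right { 3/16 1/4 1/2 1 } -> simplest 95/512
BRRRBRBBBBR: Left { 0 1/8 5/32 11/64 23/128 47/256 }, Right { 95/512 3/16 1/4 1/2 1 } -> simplest 189/1024
BRRRBRBBBBRB: Left { 0 1/8 5/32 11/64 23/128 47/256 189/1024 }, Right { 95/512 3/16 1/4 1/2 1 } -> simplest 379/2048

379/2048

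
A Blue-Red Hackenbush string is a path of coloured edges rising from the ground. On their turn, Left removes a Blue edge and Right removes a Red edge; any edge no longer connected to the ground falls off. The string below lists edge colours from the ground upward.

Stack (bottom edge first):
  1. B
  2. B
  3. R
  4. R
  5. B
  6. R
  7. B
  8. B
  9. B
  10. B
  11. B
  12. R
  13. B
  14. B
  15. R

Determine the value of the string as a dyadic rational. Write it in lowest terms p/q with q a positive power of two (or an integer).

11245/8192

B: Left { 0 }, Right { ∅ } — simplest 1
BB: Left { 0 1 }, Right { ∅ } — simplest 2
BBR: Left { 0 1 }, Right { 2 } — simplest 3/2
BBRR: Left { 0 1 }, Right { 3/2 2 } — simplest 5/4
BBRRB: Left { 0 1 5/4 }, Right { 3/2 2 } — simplest 11/8
BBRRBR: Left { 0 1 5/4 }, Right { 11/8 3/2 2 } — simplest 21/16
BBRRBRB: Left { 0 1 5/4 21/16 }, Right { 11/8 3/2 2 } — simplest 43/32
BBRRBRBB: Left { 0 1 5/4 21/16 43/32 }, Right { 11/8 3/2 2 } — simplest 87/64
BBRRBRBBB: Left { 0 1 5/4 21/16 43/32 87/64 }, Right { 11/8 3/2 2 } — simplest 175/128
BBRRBRBBBB: Left { 0 1 5/4 21/16 43/32 87/64 175/128 }, Right { 11/8 3/2 2 } — simplest 351/256
BBRRBRBBBBB: Left { 0 1 5/4 21/16 43/32 87/64 175/128 351/256 }, Right { 11/8 3/2 2 } — simplest 703/512
BBRRBRBBBBBR: Left { 0 1 5/4 21/16 43/32 87/64 175/128 351/256 }, Right { 703/512 11/8 3/2 2 } — simplest 1405/1024
BBRRBRBBBBBRB: Left { 0 1 5/4 21/16 43/32 87/64 175/128 351/256 1405/1024 }, Right { 703/512 11/8 3/2 2 } — simplest 2811/2048
BBRRBRBBBBBRBB: Left { 0 1 5/4 21/16 43/32 87/64 175/128 351/256 1405/1024 2811/2048 }, Right { 703/512 11/8 3/2 2 } — simplest 5623/4096
BBRRBRBBBBBRBBR: Left { 0 1 5/4 21/16 43/32 87/64 175/128 351/256 1405/1024 2811/2048 }, Right { 5623/4096 703/512 11/8 3/2 2 } — simplest 11245/8192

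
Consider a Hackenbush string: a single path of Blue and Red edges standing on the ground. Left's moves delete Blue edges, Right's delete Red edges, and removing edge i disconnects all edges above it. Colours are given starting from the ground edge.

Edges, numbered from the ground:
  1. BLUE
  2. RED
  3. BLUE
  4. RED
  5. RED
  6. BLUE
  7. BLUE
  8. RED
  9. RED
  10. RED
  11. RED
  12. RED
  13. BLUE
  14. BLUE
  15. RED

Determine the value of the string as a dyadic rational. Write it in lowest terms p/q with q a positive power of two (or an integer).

9741/16384

B: Left { 0 }, Right { (no moves) } = simplest 1
BR: Left { 0 }, Right { 1 } = simplest 1/2
BRB: Left { 0 1/2 }, Right { 1 } = simplest 3/4
BRBR: Left { 0 1/2 }, Right { 3/4 1 } = simplest 5/8
BRBRR: Left { 0 1/2 }, Right { 5/8 3/4 1 } = simplest 9/16
BRBRRB: Left { 0 1/2 9/16 }, Right { 5/8 3/4 1 } = simplest 19/32
BRBRRBB: Left { 0 1/2 9/16 19/32 }, Right { 5/8 3/4 1 } = simplest 39/64
BRBRRBBR: Left { 0 1/2 9/16 19/32 }, Right { 39/64 5/8 3/4 1 } = simplest 77/128
BRBRRBBRR: Left { 0 1/2 9/16 19/32 }, Right { 77/128 39/64 5/8 3/4 1 } = simplest 153/256
BRBRRBBRRR: Left { 0 1/2 9/16 19/32 }, Right { 153/256 77/128 39/64 5/8 3/4 1 } = simplest 305/512
BRBRRBBRRRR: Left { 0 1/2 9/16 19/32 }, Right { 305/512 153/256 77/128 39/64 5/8 3/4 1 } = simplest 609/1024
BRBRRBBRRRRR: Left { 0 1/2 9/16 19/32 }, Right { 609/1024 305/512 153/256 77/128 39/64 5/8 3/4 1 } = simplest 1217/2048
BRBRRBBRRRRRB: Left { 0 1/2 9/16 19/32 1217/2048 }, Right { 609/1024 305/512 153/256 77/128 39/64 5/8 3/4 1 } = simplest 2435/4096
BRBRRBBRRRRRBB: Left { 0 1/2 9/16 19/32 1217/2048 2435/4096 }, Right { 609/1024 305/512 153/256 77/128 39/64 5/8 3/4 1 } = simplest 4871/8192
BRBRRBBRRRRRBBR: Left { 0 1/2 9/16 19/32 1217/2048 2435/4096 }, Right { 4871/8192 609/1024 305/512 153/256 77/128 39/64 5/8 3/4 1 } = simplest 9741/16384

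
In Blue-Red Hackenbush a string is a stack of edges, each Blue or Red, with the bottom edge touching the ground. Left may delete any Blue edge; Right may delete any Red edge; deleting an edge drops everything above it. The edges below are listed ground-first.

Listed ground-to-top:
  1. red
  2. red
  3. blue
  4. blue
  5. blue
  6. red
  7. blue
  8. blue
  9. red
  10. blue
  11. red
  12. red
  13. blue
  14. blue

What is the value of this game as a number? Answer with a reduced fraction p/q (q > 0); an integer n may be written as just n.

Build value(s[:k]) for k = 1..14, string s = red red blue blue blue red blue blue red blue red red blue blue.
1 of 14 · r · max L −∞ · min R 0 → -1
2 of 14 · rr · max L −∞ · min R -1 → -2
3 of 14 · rrb · max L -2 · min R -1 → -3/2
4 of 14 · rrbb · max L -3/2 · min R -1 → -5/4
5 of 14 · rrbbb · max L -5/4 · min R -1 → -9/8
6 of 14 · rrbbbr · max L -5/4 · min R -9/8 → -19/16
7 of 14 · rrbbbrb · max L -19/16 · min R -9/8 → -37/32
8 of 14 · rrbbbrbb · max L -37/32 · min R -9/8 → -73/64
9 of 14 · rrbbbrbbr · max L -37/32 · min R -73/64 → -147/128
10 of 14 · rrbbbrbbrb · max L -147/128 · min R -73/64 → -293/256
11 of 14 · rrbbbrbbrbr · max L -147/128 · min R -293/256 → -587/512
12 of 14 · rrbbbrbbrbrr · max L -147/128 · min R -587/512 → -1175/1024
13 of 14 · rrbbbrbbrbrrb · max L -1175/1024 · min R -587/512 → -2349/2048
14 of 14 · rrbbbrbbrbrrbb · max L -2349/2048 · min R -587/512 → -4697/4096

-4697/4096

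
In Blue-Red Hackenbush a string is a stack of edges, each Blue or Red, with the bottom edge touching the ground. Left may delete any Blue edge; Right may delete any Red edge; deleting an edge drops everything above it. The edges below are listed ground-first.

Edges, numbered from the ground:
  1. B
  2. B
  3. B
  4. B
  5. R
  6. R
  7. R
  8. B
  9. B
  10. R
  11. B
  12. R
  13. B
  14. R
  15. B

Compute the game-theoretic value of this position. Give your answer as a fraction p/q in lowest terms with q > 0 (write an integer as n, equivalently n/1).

step 1: add B to get B; options L={ 0 } R={ ∅ } — 1
step 2: add B to get BB; options L={ 0, 1 } R={ ∅ } — 2
step 3: add B to get BBB; options L={ 0, 1, 2 } R={ ∅ } — 3
step 4: add B to get BBBB; options L={ 0, 1, 2, 3 } R={ ∅ } — 4
step 5: add R to get BBBBR; options L={ 0, 1, 2, 3 } R={ 4 } — 7/2
step 6: add R to get BBBBRR; options L={ 0, 1, 2, 3 } R={ 7/2, 4 } — 13/4
step 7: add R to get BBBBRRR; options L={ 0, 1, 2, 3 } R={ 13/4, 7/2, 4 } — 25/8
step 8: add B to get BBBBRRRB; options L={ 0, 1, 2, 3, 25/8 } R={ 13/4, 7/2, 4 } — 51/16
step 9: add B to get BBBBRRRBB; options L={ 0, 1, 2, 3, 25/8, 51/16 } R={ 13/4, 7/2, 4 } — 103/32
step 10: add R to get BBBBRRRBBR; options L={ 0, 1, 2, 3, 25/8, 51/16 } R={ 103/32, 13/4, 7/2, 4 } — 205/64
step 11: add B to get BBBBRRRBBRB; options L={ 0, 1, 2, 3, 25/8, 51/16, 205/64 } R={ 103/32, 13/4, 7/2, 4 } — 411/128
step 12: add R to get BBBBRRRBBRBR; options L={ 0, 1, 2, 3, 25/8, 51/16, 205/64 } R={ 411/128, 103/32, 13/4, 7/2, 4 } — 821/256
step 13: add B to get BBBBRRRBBRBRB; options L={ 0, 1, 2, 3, 25/8, 51/16, 205/64, 821/256 } R={ 411/128, 103/32, 13/4, 7/2, 4 } — 1643/512
step 14: add R to get BBBBRRRBBRBRBR; options L={ 0, 1, 2, 3, 25/8, 51/16, 205/64, 821/256 } R={ 1643/512, 411/128, 103/32, 13/4, 7/2, 4 } — 3285/1024
step 15: add B to get BBBBRRRBBRBRBRB; options L={ 0, 1, 2, 3, 25/8, 51/16, 205/64, 821/256, 3285/1024 } R={ 1643/512, 411/128, 103/32, 13/4, 7/2, 4 } — 6571/2048

6571/2048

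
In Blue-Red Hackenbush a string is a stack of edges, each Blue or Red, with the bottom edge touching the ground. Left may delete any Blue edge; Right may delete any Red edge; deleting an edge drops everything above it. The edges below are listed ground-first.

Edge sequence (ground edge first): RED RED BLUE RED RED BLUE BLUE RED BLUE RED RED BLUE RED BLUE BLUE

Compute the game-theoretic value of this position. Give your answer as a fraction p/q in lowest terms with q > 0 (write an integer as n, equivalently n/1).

-14697/8192

R: Left { (no moves) }, Right { 0 } = simplest -1
RR: Left { (no moves) }, Right { -1, 0 } = simplest -2
RRB: Left { -2 }, Right { -1, 0 } = simplest -3/2
RRBR: Left { -2 }, Right { -3/2, -1, 0 } = simplest -7/4
RRBRR: Left { -2 }, Right { -7/4, -3/2, -1, 0 } = simplest -15/8
RRBRRB: Left { -2, -15/8 }, Right { -7/4, -3/2, -1, 0 } = simplest -29/16
RRBRRBB: Left { -2, -15/8, -29/16 }, Right { -7/4, -3/2, -1, 0 } = simplest -57/32
RRBRRBBR: Left { -2, -15/8, -29/16 }, Right { -57/32, -7/4, -3/2, -1, 0 } = simplest -115/64
RRBRRBBRB: Left { -2, -15/8, -29/16, -115/64 }, Right { -57/32, -7/4, -3/2, -1, 0 } = simplest -229/128
RRBRRBBRBR: Left { -2, -15/8, -29/16, -115/64 }, Right { -229/128, -57/32, -7/4, -3/2, -1, 0 } = simplest -459/256
RRBRRBBRBRR: Left { -2, -15/8, -29/16, -115/64 }, Right { -459/256, -229/128, -57/32, -7/4, -3/2, -1, 0 } = simplest -919/512
RRBRRBBRBRRB: Left { -2, -15/8, -29/16, -115/64, -919/512 }, Right { -459/256, -229/128, -57/32, -7/4, -3/2, -1, 0 } = simplest -1837/1024
RRBRRBBRBRRBR: Left { -2, -15/8, -29/16, -115/64, -919/512 }, Right { -1837/1024, -459/256, -229/128, -57/32, -7/4, -3/2, -1, 0 } = simplest -3675/2048
RRBRRBBRBRRBRB: Left { -2, -15/8, -29/16, -115/64, -919/512, -3675/2048 }, Right { -1837/1024, -459/256, -229/128, -57/32, -7/4, -3/2, -1, 0 } = simplest -7349/4096
RRBRRBBRBRRBRBB: Left { -2, -15/8, -29/16, -115/64, -919/512, -3675/2048, -7349/4096 }, Right { -1837/1024, -459/256, -229/128, -57/32, -7/4, -3/2, -1, 0 } = simplest -14697/8192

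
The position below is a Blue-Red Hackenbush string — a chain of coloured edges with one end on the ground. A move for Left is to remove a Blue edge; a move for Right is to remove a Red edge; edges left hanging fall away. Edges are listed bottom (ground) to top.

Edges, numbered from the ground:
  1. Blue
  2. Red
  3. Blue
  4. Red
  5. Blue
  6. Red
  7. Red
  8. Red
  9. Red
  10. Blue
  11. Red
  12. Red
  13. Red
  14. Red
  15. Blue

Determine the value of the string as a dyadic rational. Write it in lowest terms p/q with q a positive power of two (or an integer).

Prefix values for Blue Red Blue Red Blue Red Red Red Red Blue Red Red Red Red Blue via {L|R} + simplicity:
edge 1 of 15 (Blue): { 0 | (no moves) } ⇒ 1
edge 2 of 15 (Red): { 0 | 1 } ⇒ 1/2
edge 3 of 15 (Blue): { 0; 1/2 | 1 } ⇒ 3/4
edge 4 of 15 (Red): { 0; 1/2 | 3/4; 1 } ⇒ 5/8
edge 5 of 15 (Blue): { 0; 1/2; 5/8 | 3/4; 1 } ⇒ 11/16
edge 6 of 15 (Red): { 0; 1/2; 5/8 | 11/16; 3/4; 1 } ⇒ 21/32
edge 7 of 15 (Red): { 0; 1/2; 5/8 | 21/32; 11/16; 3/4; 1 } ⇒ 41/64
edge 8 of 15 (Red): { 0; 1/2; 5/8 | 41/64; 21/32; 11/16; 3/4; 1 } ⇒ 81/128
edge 9 of 15 (Red): { 0; 1/2; 5/8 | 81/128; 41/64; 21/32; 11/16; 3/4; 1 } ⇒ 161/256
edge 10 of 15 (Blue): { 0; 1/2; 5/8; 161/256 | 81/128; 41/64; 21/32; 11/16; 3/4; 1 } ⇒ 323/512
edge 11 of 15 (Red): { 0; 1/2; 5/8; 161/256 | 323/512; 81/128; 41/64; 21/32; 11/16; 3/4; 1 } ⇒ 645/1024
edge 12 of 15 (Red): { 0; 1/2; 5/8; 161/256 | 645/1024; 323/512; 81/128; 41/64; 21/32; 11/16; 3/4; 1 } ⇒ 1289/2048
edge 13 of 15 (Red): { 0; 1/2; 5/8; 161/256 | 1289/2048; 645/1024; 323/512; 81/128; 41/64; 21/32; 11/16; 3/4; 1 } ⇒ 2577/4096
edge 14 of 15 (Red): { 0; 1/2; 5/8; 161/256 | 2577/4096; 1289/2048; 645/1024; 323/512; 81/128; 41/64; 21/32; 11/16; 3/4; 1 } ⇒ 5153/8192
edge 15 of 15 (Blue): { 0; 1/2; 5/8; 161/256; 5153/8192 | 2577/4096; 1289/2048; 645/1024; 323/512; 81/128; 41/64; 21/32; 11/16; 3/4; 1 } ⇒ 10307/16384

10307/16384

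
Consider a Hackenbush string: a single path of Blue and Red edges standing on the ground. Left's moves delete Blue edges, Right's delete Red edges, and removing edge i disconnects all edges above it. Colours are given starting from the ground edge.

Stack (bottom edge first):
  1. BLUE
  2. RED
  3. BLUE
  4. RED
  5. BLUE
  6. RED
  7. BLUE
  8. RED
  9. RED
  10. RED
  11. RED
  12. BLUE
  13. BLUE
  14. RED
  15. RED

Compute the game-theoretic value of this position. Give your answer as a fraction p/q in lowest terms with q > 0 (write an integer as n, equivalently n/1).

Build val(s[:k]) for k = 1..15, string s = BLUE RED BLUE RED BLUE RED BLUE RED RED RED RED BLUE BLUE RED RED.
val_1 [B]  L=[0]  R=[none]  — 1
val_2 [BR]  L=[0]  R=[1]  — 1/2
val_3 [BRB]  L=[0,1/2]  R=[1]  — 3/4
val_4 [BRBR]  L=[0,1/2]  R=[3/4,1]  — 5/8
val_5 [BRBRB]  L=[0,1/2,5/8]  R=[3/4,1]  — 11/16
val_6 [BRBRBR]  L=[0,1/2,5/8]  R=[11/16,3/4,1]  — 21/32
val_7 [BRBRBRB]  L=[0,1/2,5/8,21/32]  R=[11/16,3/4,1]  — 43/64
val_8 [BRBRBRBR]  L=[0,1/2,5/8,21/32]  R=[43/64,11/16,3/4,1]  — 85/128
val_9 [BRBRBRBRR]  L=[0,1/2,5/8,21/32]  R=[85/128,43/64,11/16,3/4,1]  — 169/256
val_10 [BRBRBRBRRR]  L=[0,1/2,5/8,21/32]  R=[169/256,85/128,43/64,11/16,3/4,1]  — 337/512
val_11 [BRBRBRBRRRR]  L=[0,1/2,5/8,21/32]  R=[337/512,169/256,85/128,43/64,11/16,3/4,1]  — 673/1024
val_12 [BRBRBRBRRRRB]  L=[0,1/2,5/8,21/32,673/1024]  R=[337/512,169/256,85/128,43/64,11/16,3/4,1]  — 1347/2048
val_13 [BRBRBRBRRRRBB]  L=[0,1/2,5/8,21/32,673/1024,1347/2048]  R=[337/512,169/256,85/128,43/64,11/16,3/4,1]  — 2695/4096
val_14 [BRBRBRBRRRRBBR]  L=[0,1/2,5/8,21/32,673/1024,1347/2048]  R=[2695/4096,337/512,169/256,85/128,43/64,11/16,3/4,1]  — 5389/8192
val_15 [BRBRBRBRRRRBBRR]  L=[0,1/2,5/8,21/32,673/1024,1347/2048]  R=[5389/8192,2695/4096,337/512,169/256,85/128,43/64,11/16,3/4,1]  — 10777/16384

10777/16384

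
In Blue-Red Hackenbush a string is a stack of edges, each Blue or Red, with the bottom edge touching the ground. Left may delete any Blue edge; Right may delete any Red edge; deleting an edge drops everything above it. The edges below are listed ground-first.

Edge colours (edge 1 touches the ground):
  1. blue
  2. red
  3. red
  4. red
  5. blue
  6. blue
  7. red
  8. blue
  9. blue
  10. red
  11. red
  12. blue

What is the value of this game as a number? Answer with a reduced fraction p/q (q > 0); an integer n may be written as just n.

edge 1 of 12 (blue): { 0 | none } gives 1
edge 2 of 12 (red): { 0 | 1 } gives 1/2
edge 3 of 12 (red): { 0 | 1/2; 1 } gives 1/4
edge 4 of 12 (red): { 0 | 1/4; 1/2; 1 } gives 1/8
edge 5 of 12 (blue): { 0; 1/8 | 1/4; 1/2; 1 } gives 3/16
edge 6 of 12 (blue): { 0; 1/8; 3/16 | 1/4; 1/2; 1 } gives 7/32
edge 7 of 12 (red): { 0; 1/8; 3/16 | 7/32; 1/4; 1/2; 1 } gives 13/64
edge 8 of 12 (blue): { 0; 1/8; 3/16; 13/64 | 7/32; 1/4; 1/2; 1 } gives 27/128
edge 9 of 12 (blue): { 0; 1/8; 3/16; 13/64; 27/128 | 7/32; 1/4; 1/2; 1 } gives 55/256
edge 10 of 12 (red): { 0; 1/8; 3/16; 13/64; 27/128 | 55/256; 7/32; 1/4; 1/2; 1 } gives 109/512
edge 11 of 12 (red): { 0; 1/8; 3/16; 13/64; 27/128 | 109/512; 55/256; 7/32; 1/4; 1/2; 1 } gives 217/1024
edge 12 of 12 (blue): { 0; 1/8; 3/16; 13/64; 27/128; 217/1024 | 109/512; 55/256; 7/32; 1/4; 1/2; 1 } gives 435/2048

435/2048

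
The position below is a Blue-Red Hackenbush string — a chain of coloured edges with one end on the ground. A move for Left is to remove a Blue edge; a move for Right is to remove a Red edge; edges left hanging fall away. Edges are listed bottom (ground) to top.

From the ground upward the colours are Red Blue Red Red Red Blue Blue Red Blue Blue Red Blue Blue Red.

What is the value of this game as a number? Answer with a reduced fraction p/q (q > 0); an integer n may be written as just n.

Prefix values for Red Blue Red Red Red Blue Blue Red Blue Blue Red Blue Blue Red via {L|R} + simplicity:
1 of 14 · R · max L −∞ · min R 0 gives -1
2 of 14 · RB · max L -1 · min R 0 gives -1/2
3 of 14 · RBR · max L -1 · min R -1/2 gives -3/4
4 of 14 · RBRR · max L -1 · min R -3/4 gives -7/8
5 of 14 · RBRRR · max L -1 · min R -7/8 gives -15/16
6 of 14 · RBRRRB · max L -15/16 · min R -7/8 gives -29/32
7 of 14 · RBRRRBB · max L -29/32 · min R -7/8 gives -57/64
8 of 14 · RBRRRBBR · max L -29/32 · min R -57/64 gives -115/128
9 of 14 · RBRRRBBRB · max L -115/128 · min R -57/64 gives -229/256
10 of 14 · RBRRRBBRBB · max L -229/256 · min R -57/64 gives -457/512
11 of 14 · RBRRRBBRBBR · max L -229/256 · min R -457/512 gives -915/1024
12 of 14 · RBRRRBBRBBRB · max L -915/1024 · min R -457/512 gives -1829/2048
13 of 14 · RBRRRBBRBBRBB · max L -1829/2048 · min R -457/512 gives -3657/4096
14 of 14 · RBRRRBBRBBRBBR · max L -1829/2048 · min R -3657/4096 gives -7315/8192

-7315/8192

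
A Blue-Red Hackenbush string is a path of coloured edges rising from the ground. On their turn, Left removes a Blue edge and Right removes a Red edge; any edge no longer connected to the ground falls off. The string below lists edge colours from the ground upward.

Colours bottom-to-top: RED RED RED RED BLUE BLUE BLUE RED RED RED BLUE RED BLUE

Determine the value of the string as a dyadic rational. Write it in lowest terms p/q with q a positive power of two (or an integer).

step 1: add RED to get R; options L={ — } R={ 0 } → -1
step 2: add RED to get RR; options L={ — } R={ -1,0 } → -2
step 3: add RED to get RRR; options L={ — } R={ -2,-1,0 } → -3
step 4: add RED to get RRRR; options L={ — } R={ -3,-2,-1,0 } → -4
step 5: add BLUE to get RRRRB; options L={ -4 } R={ -3,-2,-1,0 } → -7/2
step 6: add BLUE to get RRRRBB; options L={ -4,-7/2 } R={ -3,-2,-1,0 } → -13/4
step 7: add BLUE to get RRRRBBB; options L={ -4,-7/2,-13/4 } R={ -3,-2,-1,0 } → -25/8
step 8: add RED to get RRRRBBBR; options L={ -4,-7/2,-13/4 } R={ -25/8,-3,-2,-1,0 } → -51/16
step 9: add RED to get RRRRBBBRR; options L={ -4,-7/2,-13/4 } R={ -51/16,-25/8,-3,-2,-1,0 } → -103/32
step 10: add RED to get RRRRBBBRRR; options L={ -4,-7/2,-13/4 } R={ -103/32,-51/16,-25/8,-3,-2,-1,0 } → -207/64
step 11: add BLUE to get RRRRBBBRRRB; options L={ -4,-7/2,-13/4,-207/64 } R={ -103/32,-51/16,-25/8,-3,-2,-1,0 } → -413/128
step 12: add RED to get RRRRBBBRRRBR; options L={ -4,-7/2,-13/4,-207/64 } R={ -413/128,-103/32,-51/16,-25/8,-3,-2,-1,0 } → -827/256
step 13: add BLUE to get RRRRBBBRRRBRB; options L={ -4,-7/2,-13/4,-207/64,-827/256 } R={ -413/128,-103/32,-51/16,-25/8,-3,-2,-1,0 } → -1653/512

-1653/512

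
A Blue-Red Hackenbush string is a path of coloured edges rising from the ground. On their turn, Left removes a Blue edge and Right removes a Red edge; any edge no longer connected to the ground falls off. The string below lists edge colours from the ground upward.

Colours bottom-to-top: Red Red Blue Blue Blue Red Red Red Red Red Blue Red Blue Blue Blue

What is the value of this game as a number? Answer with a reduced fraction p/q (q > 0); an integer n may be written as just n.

Prefix values for Red Red Blue Blue Blue Red Red Red Red Red Blue Red Blue Blue Blue via {L|R} + simplicity:
step 1: add Red to get R; options L={ — } R={ 0 } ⇒ -1
step 2: add Red to get RR; options L={ — } R={ -1 0 } ⇒ -2
step 3: add Blue to get RRB; options L={ -2 } R={ -1 0 } ⇒ -3/2
step 4: add Blue to get RRBB; options L={ -2 -3/2 } R={ -1 0 } ⇒ -5/4
step 5: add Blue to get RRBBB; options L={ -2 -3/2 -5/4 } R={ -1 0 } ⇒ -9/8
step 6: add Red to get RRBBBR; options L={ -2 -3/2 -5/4 } R={ -9/8 -1 0 } ⇒ -19/16
step 7: add Red to get RRBBBRR; options L={ -2 -3/2 -5/4 } R={ -19/16 -9/8 -1 0 } ⇒ -39/32
step 8: add Red to get RRBBBRRR; options L={ -2 -3/2 -5/4 } R={ -39/32 -19/16 -9/8 -1 0 } ⇒ -79/64
step 9: add Red to get RRBBBRRRR; options L={ -2 -3/2 -5/4 } R={ -79/64 -39/32 -19/16 -9/8 -1 0 } ⇒ -159/128
step 10: add Red to get RRBBBRRRRR; options L={ -2 -3/2 -5/4 } R={ -159/128 -79/64 -39/32 -19/16 -9/8 -1 0 } ⇒ -319/256
step 11: add Blue to get RRBBBRRRRRB; options L={ -2 -3/2 -5/4 -319/256 } R={ -159/128 -79/64 -39/32 -19/16 -9/8 -1 0 } ⇒ -637/512
step 12: add Red to get RRBBBRRRRRBR; options L={ -2 -3/2 -5/4 -319/256 } R={ -637/512 -159/128 -79/64 -39/32 -19/16 -9/8 -1 0 } ⇒ -1275/1024
step 13: add Blue to get RRBBBRRRRRBRB; options L={ -2 -3/2 -5/4 -319/256 -1275/1024 } R={ -637/512 -159/128 -79/64 -39/32 -19/16 -9/8 -1 0 } ⇒ -2549/2048
step 14: add Blue to get RRBBBRRRRRBRBB; options L={ -2 -3/2 -5/4 -319/256 -1275/1024 -2549/2048 } R={ -637/512 -159/128 -79/64 -39/32 -19/16 -9/8 -1 0 } ⇒ -5097/4096
step 15: add Blue to get RRBBBRRRRRBRBBB; options L={ -2 -3/2 -5/4 -319/256 -1275/1024 -2549/2048 -5097/4096 } R={ -637/512 -159/128 -79/64 -39/32 -19/16 -9/8 -1 0 } ⇒ -10193/8192

-10193/8192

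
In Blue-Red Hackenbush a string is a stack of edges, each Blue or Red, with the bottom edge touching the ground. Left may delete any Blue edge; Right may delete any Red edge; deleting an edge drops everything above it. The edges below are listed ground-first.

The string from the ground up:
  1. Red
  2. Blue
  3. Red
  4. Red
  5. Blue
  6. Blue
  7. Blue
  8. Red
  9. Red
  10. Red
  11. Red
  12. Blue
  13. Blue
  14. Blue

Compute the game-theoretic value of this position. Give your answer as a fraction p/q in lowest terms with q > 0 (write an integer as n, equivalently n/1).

-6385/8192

edge 1 of 14 (Red): { · | 0 } gives -1
edge 2 of 14 (Blue): { -1 | 0 } gives -1/2
edge 3 of 14 (Red): { -1 | -1/2 0 } gives -3/4
edge 4 of 14 (Red): { -1 | -3/4 -1/2 0 } gives -7/8
edge 5 of 14 (Blue): { -1 -7/8 | -3/4 -1/2 0 } gives -13/16
edge 6 of 14 (Blue): { -1 -7/8 -13/16 | -3/4 -1/2 0 } gives -25/32
edge 7 of 14 (Blue): { -1 -7/8 -13/16 -25/32 | -3/4 -1/2 0 } gives -49/64
edge 8 of 14 (Red): { -1 -7/8 -13/16 -25/32 | -49/64 -3/4 -1/2 0 } gives -99/128
edge 9 of 14 (Red): { -1 -7/8 -13/16 -25/32 | -99/128 -49/64 -3/4 -1/2 0 } gives -199/256
edge 10 of 14 (Red): { -1 -7/8 -13/16 -25/32 | -199/256 -99/128 -49/64 -3/4 -1/2 0 } gives -399/512
edge 11 of 14 (Red): { -1 -7/8 -13/16 -25/32 | -399/512 -199/256 -99/128 -49/64 -3/4 -1/2 0 } gives -799/1024
edge 12 of 14 (Blue): { -1 -7/8 -13/16 -25/32 -799/1024 | -399/512 -199/256 -99/128 -49/64 -3/4 -1/2 0 } gives -1597/2048
edge 13 of 14 (Blue): { -1 -7/8 -13/16 -25/32 -799/1024 -1597/2048 | -399/512 -199/256 -99/128 -49/64 -3/4 -1/2 0 } gives -3193/4096
edge 14 of 14 (Blue): { -1 -7/8 -13/16 -25/32 -799/1024 -1597/2048 -3193/4096 | -399/512 -199/256 -99/128 -49/64 -3/4 -1/2 0 } gives -6385/8192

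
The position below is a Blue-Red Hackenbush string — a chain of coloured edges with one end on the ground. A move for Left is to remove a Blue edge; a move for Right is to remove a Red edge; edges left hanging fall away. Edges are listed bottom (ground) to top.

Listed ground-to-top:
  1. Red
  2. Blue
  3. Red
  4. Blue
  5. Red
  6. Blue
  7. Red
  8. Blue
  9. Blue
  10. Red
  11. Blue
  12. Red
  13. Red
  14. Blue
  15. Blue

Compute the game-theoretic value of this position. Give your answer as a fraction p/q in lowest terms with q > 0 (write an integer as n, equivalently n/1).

Prefix values for Red Blue Red Blue Red Blue Red Blue Blue Red Blue Red Red Blue Blue via {L|R} + simplicity:
edge 1 of 15 (Red): { ∅ | 0 } gives -1
edge 2 of 15 (Blue): { -1 | 0 } gives -1/2
edge 3 of 15 (Red): { -1 | -1/2; 0 } gives -3/4
edge 4 of 15 (Blue): { -1; -3/4 | -1/2; 0 } gives -5/8
edge 5 of 15 (Red): { -1; -3/4 | -5/8; -1/2; 0 } gives -11/16
edge 6 of 15 (Blue): { -1; -3/4; -11/16 | -5/8; -1/2; 0 } gives -21/32
edge 7 of 15 (Red): { -1; -3/4; -11/16 | -21/32; -5/8; -1/2; 0 } gives -43/64
edge 8 of 15 (Blue): { -1; -3/4; -11/16; -43/64 | -21/32; -5/8; -1/2; 0 } gives -85/128
edge 9 of 15 (Blue): { -1; -3/4; -11/16; -43/64; -85/128 | -21/32; -5/8; -1/2; 0 } gives -169/256
edge 10 of 15 (Red): { -1; -3/4; -11/16; -43/64; -85/128 | -169/256; -21/32; -5/8; -1/2; 0 } gives -339/512
edge 11 of 15 (Blue): { -1; -3/4; -11/16; -43/64; -85/128; -339/512 | -169/256; -21/32; -5/8; -1/2; 0 } gives -677/1024
edge 12 of 15 (Red): { -1; -3/4; -11/16; -43/64; -85/128; -339/512 | -677/1024; -169/256; -21/32; -5/8; -1/2; 0 } gives -1355/2048
edge 13 of 15 (Red): { -1; -3/4; -11/16; -43/64; -85/128; -339/512 | -1355/2048; -677/1024; -169/256; -21/32; -5/8; -1/2; 0 } gives -2711/4096
edge 14 of 15 (Blue): { -1; -3/4; -11/16; -43/64; -85/128; -339/512; -2711/4096 | -1355/2048; -677/1024; -169/256; -21/32; -5/8; -1/2; 0 } gives -5421/8192
edge 15 of 15 (Blue): { -1; -3/4; -11/16; -43/64; -85/128; -339/512; -2711/4096; -5421/8192 | -1355/2048; -677/1024; -169/256; -21/32; -5/8; -1/2; 0 } gives -10841/16384

-10841/16384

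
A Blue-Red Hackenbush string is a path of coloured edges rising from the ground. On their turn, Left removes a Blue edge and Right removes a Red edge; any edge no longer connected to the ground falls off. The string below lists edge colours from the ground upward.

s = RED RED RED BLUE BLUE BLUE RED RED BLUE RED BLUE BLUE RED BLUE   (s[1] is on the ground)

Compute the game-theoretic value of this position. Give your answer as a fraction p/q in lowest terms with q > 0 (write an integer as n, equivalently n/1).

step 1: add RED to get R; options L={ (no moves) } R={ 0 } -> -1
step 2: add RED to get RR; options L={ (no moves) } R={ -1, 0 } -> -2
step 3: add RED to get RRR; options L={ (no moves) } R={ -2, -1, 0 } -> -3
step 4: add BLUE to get RRRB; options L={ -3 } R={ -2, -1, 0 } -> -5/2
step 5: add BLUE to get RRRBB; options L={ -3, -5/2 } R={ -2, -1, 0 } -> -9/4
step 6: add BLUE to get RRRBBB; options L={ -3, -5/2, -9/4 } R={ -2, -1, 0 } -> -17/8
step 7: add RED to get RRRBBBR; options L={ -3, -5/2, -9/4 } R={ -17/8, -2, -1, 0 } -> -35/16
step 8: add RED to get RRRBBBRR; options L={ -3, -5/2, -9/4 } R={ -35/16, -17/8, -2, -1, 0 } -> -71/32
step 9: add BLUE to get RRRBBBRRB; options L={ -3, -5/2, -9/4, -71/32 } R={ -35/16, -17/8, -2, -1, 0 } -> -141/64
step 10: add RED to get RRRBBBRRBR; options L={ -3, -5/2, -9/4, -71/32 } R={ -141/64, -35/16, -17/8, -2, -1, 0 } -> -283/128
step 11: add BLUE to get RRRBBBRRBRB; options L={ -3, -5/2, -9/4, -71/32, -283/128 } R={ -141/64, -35/16, -17/8, -2, -1, 0 } -> -565/256
step 12: add BLUE to get RRRBBBRRBRBB; options L={ -3, -5/2, -9/4, -71/32, -283/128, -565/256 } R={ -141/64, -35/16, -17/8, -2, -1, 0 } -> -1129/512
step 13: add RED to get RRRBBBRRBRBBR; options L={ -3, -5/2, -9/4, -71/32, -283/128, -565/256 } R={ -1129/512, -141/64, -35/16, -17/8, -2, -1, 0 } -> -2259/1024
step 14: add BLUE to get RRRBBBRRBRBBRB; options L={ -3, -5/2, -9/4, -71/32, -283/128, -565/256, -2259/1024 } R={ -1129/512, -141/64, -35/16, -17/8, -2, -1, 0 } -> -4517/2048

-4517/2048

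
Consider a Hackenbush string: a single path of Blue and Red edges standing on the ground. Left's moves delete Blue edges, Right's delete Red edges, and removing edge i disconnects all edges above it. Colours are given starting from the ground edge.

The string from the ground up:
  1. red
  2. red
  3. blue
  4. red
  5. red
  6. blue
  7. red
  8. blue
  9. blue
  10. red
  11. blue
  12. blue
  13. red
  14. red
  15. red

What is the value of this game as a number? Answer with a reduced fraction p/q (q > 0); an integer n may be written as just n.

-14927/8192

edge 1 of 15 (red): { — | 0 } => -1
edge 2 of 15 (red): { — | -1 0 } => -2
edge 3 of 15 (blue): { -2 | -1 0 } => -3/2
edge 4 of 15 (red): { -2 | -3/2 -1 0 } => -7/4
edge 5 of 15 (red): { -2 | -7/4 -3/2 -1 0 } => -15/8
edge 6 of 15 (blue): { -2 -15/8 | -7/4 -3/2 -1 0 } => -29/16
edge 7 of 15 (red): { -2 -15/8 | -29/16 -7/4 -3/2 -1 0 } => -59/32
edge 8 of 15 (blue): { -2 -15/8 -59/32 | -29/16 -7/4 -3/2 -1 0 } => -117/64
edge 9 of 15 (blue): { -2 -15/8 -59/32 -117/64 | -29/16 -7/4 -3/2 -1 0 } => -233/128
edge 10 of 15 (red): { -2 -15/8 -59/32 -117/64 | -233/128 -29/16 -7/4 -3/2 -1 0 } => -467/256
edge 11 of 15 (blue): { -2 -15/8 -59/32 -117/64 -467/256 | -233/128 -29/16 -7/4 -3/2 -1 0 } => -933/512
edge 12 of 15 (blue): { -2 -15/8 -59/32 -117/64 -467/256 -933/512 | -233/128 -29/16 -7/4 -3/2 -1 0 } => -1865/1024
edge 13 of 15 (red): { -2 -15/8 -59/32 -117/64 -467/256 -933/512 | -1865/1024 -233/128 -29/16 -7/4 -3/2 -1 0 } => -3731/2048
edge 14 of 15 (red): { -2 -15/8 -59/32 -117/64 -467/256 -933/512 | -3731/2048 -1865/1024 -233/128 -29/16 -7/4 -3/2 -1 0 } => -7463/4096
edge 15 of 15 (red): { -2 -15/8 -59/32 -117/64 -467/256 -933/512 | -7463/4096 -3731/2048 -1865/1024 -233/128 -29/16 -7/4 -3/2 -1 0 } => -14927/8192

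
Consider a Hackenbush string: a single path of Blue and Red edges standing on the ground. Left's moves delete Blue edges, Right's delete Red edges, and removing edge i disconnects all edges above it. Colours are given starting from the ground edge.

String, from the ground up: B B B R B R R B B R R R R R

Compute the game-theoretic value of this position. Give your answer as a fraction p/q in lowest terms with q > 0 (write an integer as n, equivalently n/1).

step 1: add B to get B; options L={ 0 } R={ — } — 1
step 2: add B to get BB; options L={ 0, 1 } R={ — } — 2
step 3: add B to get BBB; options L={ 0, 1, 2 } R={ — } — 3
step 4: add R to get BBBR; options L={ 0, 1, 2 } R={ 3 } — 5/2
step 5: add B to get BBBRB; options L={ 0, 1, 2, 5/2 } R={ 3 } — 11/4
step 6: add R to get BBBRBR; options L={ 0, 1, 2, 5/2 } R={ 11/4, 3 } — 21/8
step 7: add R to get BBBRBRR; options L={ 0, 1, 2, 5/2 } R={ 21/8, 11/4, 3 } — 41/16
step 8: add B to get BBBRBRRB; options L={ 0, 1, 2, 5/2, 41/16 } R={ 21/8, 11/4, 3 } — 83/32
step 9: add B to get BBBRBRRBB; options L={ 0, 1, 2, 5/2, 41/16, 83/32 } R={ 21/8, 11/4, 3 } — 167/64
step 10: add R to get BBBRBRRBBR; options L={ 0, 1, 2, 5/2, 41/16, 83/32 } R={ 167/64, 21/8, 11/4, 3 } — 333/128
step 11: add R to get BBBRBRRBBRR; options L={ 0, 1, 2, 5/2, 41/16, 83/32 } R={ 333/128, 167/64, 21/8, 11/4, 3 } — 665/256
step 12: add R to get BBBRBRRBBRRR; options L={ 0, 1, 2, 5/2, 41/16, 83/32 } R={ 665/256, 333/128, 167/64, 21/8, 11/4, 3 } — 1329/512
step 13: add R to get BBBRBRRBBRRRR; options L={ 0, 1, 2, 5/2, 41/16, 83/32 } R={ 1329/512, 665/256, 333/128, 167/64, 21/8, 11/4, 3 } — 2657/1024
step 14: add R to get BBBRBRRBBRRRRR; options L={ 0, 1, 2, 5/2, 41/16, 83/32 } R={ 2657/1024, 1329/512, 665/256, 333/128, 167/64, 21/8, 11/4, 3 } — 5313/2048

5313/2048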